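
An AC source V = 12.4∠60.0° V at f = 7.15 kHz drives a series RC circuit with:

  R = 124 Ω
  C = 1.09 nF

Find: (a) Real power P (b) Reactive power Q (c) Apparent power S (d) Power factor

Step 1 — Angular frequency: ω = 2π·f = 2π·7150 = 4.492e+04 rad/s.
Step 2 — Component impedances:
  R: Z = R = 124 Ω
  C: Z = 1/(jωC) = -j/(ω·C) = 0 - j2.042e+04 Ω
Step 3 — Series combination: Z_total = R + C = 124 - j2.042e+04 Ω = 2.042e+04∠-89.7° Ω.
Step 4 — Source phasor: V = 12.4∠60.0° V = 6.2 + j10.74 V.
Step 5 — Current: I = V / Z = -0.000524 + j0.0003068 A = 0.0006072∠149.7° A.
Step 6 — Complex power: S = V·I* = 4.572e-05 - j0.007529 VA.
Step 7 — Real power: P = Re(S) = 4.572e-05 W.
Step 8 — Reactive power: Q = Im(S) = -0.007529 VAR.
Step 9 — Apparent power: |S| = 0.007529 VA.
Step 10 — Power factor: PF = P/|S| = 0.006072 (leading).

(a) P = 4.572e-05 W  (b) Q = -0.007529 VAR  (c) S = 0.007529 VA  (d) PF = 0.006072 (leading)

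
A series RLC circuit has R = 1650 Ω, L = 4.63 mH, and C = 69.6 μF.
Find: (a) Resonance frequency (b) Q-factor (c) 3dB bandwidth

Step 1 — Resonance: ω₀ = 1/√(LC) = 1/√(0.00463·6.96e-05) = 1762 rad/s.
Step 2 — f₀ = ω₀/(2π) = 280.4 Hz.
Step 3 — Series Q: Q = ω₀L/R = 1762·0.00463/1650 = 0.004943.
Step 4 — Bandwidth: Δω = ω₀/Q = 3.564e+05 rad/s; BW = Δω/(2π) = 5.672e+04 Hz.

(a) f₀ = 280.4 Hz  (b) Q = 0.004943  (c) BW = 5.672e+04 Hz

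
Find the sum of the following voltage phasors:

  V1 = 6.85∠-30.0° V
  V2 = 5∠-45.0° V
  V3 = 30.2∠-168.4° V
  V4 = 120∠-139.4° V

Step 1 — Convert each phasor to rectangular form:
  V1 = 6.85·(cos(-30.0°) + j·sin(-30.0°)) = 5.932 - j3.425 V
  V2 = 5·(cos(-45.0°) + j·sin(-45.0°)) = 3.536 - j3.536 V
  V3 = 30.2·(cos(-168.4°) + j·sin(-168.4°)) = -29.58 - j6.073 V
  V4 = 120·(cos(-139.4°) + j·sin(-139.4°)) = -91.11 - j78.09 V
Step 2 — Sum components: V_total = -111.2 - j91.13 V.
Step 3 — Convert to polar: |V_total| = 143.8 V, ∠V_total = -140.7°.

V_total = 143.8∠-140.7° V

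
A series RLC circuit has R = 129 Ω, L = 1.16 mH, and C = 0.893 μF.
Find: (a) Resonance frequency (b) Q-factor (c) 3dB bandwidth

Step 1 — Resonance: ω₀ = 1/√(LC) = 1/√(0.00116·8.93e-07) = 3.107e+04 rad/s.
Step 2 — f₀ = ω₀/(2π) = 4945 Hz.
Step 3 — Series Q: Q = ω₀L/R = 3.107e+04·0.00116/129 = 0.2794.
Step 4 — Bandwidth: Δω = ω₀/Q = 1.112e+05 rad/s; BW = Δω/(2π) = 1.77e+04 Hz.

(a) f₀ = 4945 Hz  (b) Q = 0.2794  (c) BW = 1.77e+04 Hz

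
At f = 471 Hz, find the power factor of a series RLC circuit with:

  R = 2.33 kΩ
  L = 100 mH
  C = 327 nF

Step 1 — Angular frequency: ω = 2π·f = 2π·471 = 2959 rad/s.
Step 2 — Component impedances:
  R: Z = R = 2330 Ω
  L: Z = jωL = j·2959·0.1 = 0 + j295.9 Ω
  C: Z = 1/(jωC) = -j/(ω·C) = 0 - j1033 Ω
Step 3 — Series combination: Z_total = R + L + C = 2330 - j737.4 Ω = 2444∠-17.6° Ω.
Step 4 — Power factor: PF = cos(φ) = Re(Z)/|Z| = 2330/2444 = 0.9534.
Step 5 — Type: Im(Z) = -737.4 ⇒ leading (phase φ = -17.6°).

PF = 0.9534 (leading, φ = -17.6°)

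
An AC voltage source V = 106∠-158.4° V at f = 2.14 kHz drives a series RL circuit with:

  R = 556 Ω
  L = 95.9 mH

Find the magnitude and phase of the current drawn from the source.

Step 1 — Angular frequency: ω = 2π·f = 2π·2140 = 1.345e+04 rad/s.
Step 2 — Component impedances:
  R: Z = R = 556 Ω
  L: Z = jωL = j·1.345e+04·0.0959 = 0 + j1289 Ω
Step 3 — Series combination: Z_total = R + L = 556 + j1289 Ω = 1404∠66.7° Ω.
Step 4 — Source phasor: V = 106∠-158.4° V = -98.56 - j39.02 V.
Step 5 — Ohm's law: I = V / Z_total = (-98.56 - j39.02) / (556 + j1289) = -0.05331 + j0.05345 A.
Step 6 — Convert to polar: |I| = 0.07549 A, ∠I = 134.9°.

I = 0.07549∠134.9° A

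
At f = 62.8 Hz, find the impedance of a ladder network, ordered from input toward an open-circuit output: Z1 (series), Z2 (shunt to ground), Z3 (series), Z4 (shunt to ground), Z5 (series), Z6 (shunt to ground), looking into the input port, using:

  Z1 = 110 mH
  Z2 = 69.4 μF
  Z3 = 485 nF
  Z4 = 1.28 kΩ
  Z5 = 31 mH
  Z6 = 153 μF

Step 1 — Angular frequency: ω = 2π·f = 2π·62.8 = 394.6 rad/s.
Step 2 — Component impedances:
  Z1: Z = jωL = j·394.6·0.11 = 0 + j43.4 Ω
  Z2: Z = 1/(jωC) = -j/(ω·C) = 0 - j36.52 Ω
  Z3: Z = 1/(jωC) = -j/(ω·C) = 0 - j5225 Ω
  Z4: Z = R = 1280 Ω
  Z5: Z = jωL = j·394.6·0.031 = 0 + j12.23 Ω
  Z6: Z = 1/(jωC) = -j/(ω·C) = 0 - j16.56 Ω
Step 3 — Ladder network (open output): work backward from the far end, alternating series and parallel combinations. Z_in = 7.05e-07 + j7.14 Ω = 7.14∠90.0° Ω.

Z = 7.05e-07 + j7.14 Ω = 7.14∠90.0° Ω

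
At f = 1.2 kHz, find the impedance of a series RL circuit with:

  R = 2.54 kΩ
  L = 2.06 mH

Step 1 — Angular frequency: ω = 2π·f = 2π·1200 = 7540 rad/s.
Step 2 — Component impedances:
  R: Z = R = 2540 Ω
  L: Z = jωL = j·7540·0.00206 = 0 + j15.53 Ω
Step 3 — Series combination: Z_total = R + L = 2540 + j15.53 Ω = 2540∠0.4° Ω.

Z = 2540 + j15.53 Ω = 2540∠0.4° Ω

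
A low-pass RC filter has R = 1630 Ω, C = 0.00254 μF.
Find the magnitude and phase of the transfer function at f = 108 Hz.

Step 1 — Angular frequency: ω = 2π·108 = 678.6 rad/s.
Step 2 — Transfer function: H(jω) = 1/(1 + jωRC).
Step 3 — Denominator: 1 + jωRC = 1 + j·678.6·1630·2.54e-09 = 1 + j0.002809.
Step 4 — H = 1 - j0.002809.
Step 5 — Magnitude: |H| = 1 (-0.0 dB); phase: φ = -0.2°.

|H| = 1 (-0.0 dB), φ = -0.2°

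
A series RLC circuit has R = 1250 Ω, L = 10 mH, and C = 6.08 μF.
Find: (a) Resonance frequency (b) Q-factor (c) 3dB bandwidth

Step 1 — Resonance condition Im(Z)=0 gives ω₀ = 1/√(LC).
Step 2 — ω₀ = 1/√(0.01·6.08e-06) = 4056 rad/s.
Step 3 — f₀ = ω₀/(2π) = 645.5 Hz.
Step 4 — Series Q: Q = ω₀L/R = 4056·0.01/1250 = 0.03244.
Step 5 — 3dB bandwidth: Δω = ω₀/Q = 1.25e+05 rad/s; BW = Δω/(2π) = 1.989e+04 Hz.

(a) f₀ = 645.5 Hz  (b) Q = 0.03244  (c) BW = 1.989e+04 Hz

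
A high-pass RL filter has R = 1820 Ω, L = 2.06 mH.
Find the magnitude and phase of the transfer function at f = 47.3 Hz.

Step 1 — Angular frequency: ω = 2π·47.3 = 297.2 rad/s.
Step 2 — Transfer function: H(jω) = jωL/(R + jωL).
Step 3 — Numerator jωL = j·0.6122; denominator R + jωL = 1820 + j0.6122.
Step 4 — H = 1.132e-07 + j0.0003364.
Step 5 — Magnitude: |H| = 0.0003364 (-69.5 dB); phase: φ = 90.0°.

|H| = 0.0003364 (-69.5 dB), φ = 90.0°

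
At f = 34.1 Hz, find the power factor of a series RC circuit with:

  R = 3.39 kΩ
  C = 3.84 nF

Step 1 — Angular frequency: ω = 2π·f = 2π·34.1 = 214.3 rad/s.
Step 2 — Component impedances:
  R: Z = R = 3390 Ω
  C: Z = 1/(jωC) = -j/(ω·C) = 0 - j1.215e+06 Ω
Step 3 — Series combination: Z_total = R + C = 3390 - j1.215e+06 Ω = 1.215e+06∠-89.8° Ω.
Step 4 — Power factor: PF = cos(φ) = Re(Z)/|Z| = 3390/1.2154e+06 = 0.002789.
Step 5 — Type: Im(Z) = -1.215e+06 ⇒ leading (phase φ = -89.8°).

PF = 0.002789 (leading, φ = -89.8°)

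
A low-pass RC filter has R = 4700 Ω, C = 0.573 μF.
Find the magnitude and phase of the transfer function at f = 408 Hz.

Step 1 — Angular frequency: ω = 2π·408 = 2564 rad/s.
Step 2 — Transfer function: H(jω) = 1/(1 + jωRC).
Step 3 — Denominator: 1 + jωRC = 1 + j·2564·4700·5.73e-07 = 1 + j6.904.
Step 4 — H = 0.02055 - j0.1419.
Step 5 — Magnitude: |H| = 0.1434 (-16.9 dB); phase: φ = -81.8°.

|H| = 0.1434 (-16.9 dB), φ = -81.8°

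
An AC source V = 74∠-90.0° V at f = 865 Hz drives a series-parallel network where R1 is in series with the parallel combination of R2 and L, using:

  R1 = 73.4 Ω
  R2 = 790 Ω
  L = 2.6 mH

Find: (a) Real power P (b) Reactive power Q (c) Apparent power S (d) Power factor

Step 1 — Angular frequency: ω = 2π·f = 2π·865 = 5435 rad/s.
Step 2 — Component impedances:
  R1: Z = R = 73.4 Ω
  R2: Z = R = 790 Ω
  L: Z = jωL = j·5435·0.0026 = 0 + j14.13 Ω
Step 3 — Parallel branch: R2 || L = 1/(1/R2 + 1/L) = 0.2527 + j14.13 Ω.
Step 4 — Series with R1: Z_total = R1 + (R2 || L) = 73.65 + j14.13 Ω = 75∠10.9° Ω.
Step 5 — Source phasor: V = 74∠-90.0° V = 0 - j74 V.
Step 6 — Current: I = V / Z = -0.1859 - j0.9691 A = 0.9867∠-100.9° A.
Step 7 — Complex power: S = V·I* = 71.71 + j13.75 VA.
Step 8 — Real power: P = Re(S) = 71.71 W.
Step 9 — Reactive power: Q = Im(S) = 13.75 VAR.
Step 10 — Apparent power: |S| = 73.02 VA.
Step 11 — Power factor: PF = P/|S| = 0.9821 (lagging).

(a) P = 71.71 W  (b) Q = 13.75 VAR  (c) S = 73.02 VA  (d) PF = 0.9821 (lagging)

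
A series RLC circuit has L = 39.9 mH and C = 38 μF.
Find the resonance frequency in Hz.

Step 1 — Resonance condition Im(Z)=0 gives ω₀ = 1/√(LC).
Step 2 — ω₀ = 1/√(0.0399·3.8e-05) = 812.1 rad/s.
Step 3 — f₀ = ω₀/(2π) = 129.3 Hz.

f₀ = 129.3 Hz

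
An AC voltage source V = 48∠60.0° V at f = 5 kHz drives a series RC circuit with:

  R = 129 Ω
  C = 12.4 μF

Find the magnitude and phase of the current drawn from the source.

Step 1 — Angular frequency: ω = 2π·f = 2π·5000 = 3.142e+04 rad/s.
Step 2 — Component impedances:
  R: Z = R = 129 Ω
  C: Z = 1/(jωC) = -j/(ω·C) = 0 - j2.567 Ω
Step 3 — Series combination: Z_total = R + C = 129 - j2.567 Ω = 129∠-1.1° Ω.
Step 4 — Source phasor: V = 48∠60.0° V = 24 + j41.57 V.
Step 5 — Ohm's law: I = V / Z_total = (24 + j41.57) / (129 - j2.567) = 0.1796 + j0.3258 A.
Step 6 — Convert to polar: |I| = 0.372 A, ∠I = 61.1°.

I = 0.372∠61.1° A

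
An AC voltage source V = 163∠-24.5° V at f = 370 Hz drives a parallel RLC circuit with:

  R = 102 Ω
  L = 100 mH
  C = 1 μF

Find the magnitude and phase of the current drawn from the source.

Step 1 — Angular frequency: ω = 2π·f = 2π·370 = 2325 rad/s.
Step 2 — Component impedances:
  R: Z = R = 102 Ω
  L: Z = jωL = j·2325·0.1 = 0 + j232.5 Ω
  C: Z = 1/(jωC) = -j/(ω·C) = 0 - j430.1 Ω
Step 3 — Parallel combination: 1/Z_total = 1/R + 1/L + 1/C; Z_total = 98.02 + j19.76 Ω = 99.99∠11.4° Ω.
Step 4 — Source phasor: V = 163∠-24.5° V = 148.3 - j67.59 V.
Step 5 — Ohm's law: I = V / Z_total = (148.3 - j67.59) / (98.02 + j19.76) = 1.321 - j0.9559 A.
Step 6 — Convert to polar: |I| = 1.63 A, ∠I = -35.9°.

I = 1.63∠-35.9° A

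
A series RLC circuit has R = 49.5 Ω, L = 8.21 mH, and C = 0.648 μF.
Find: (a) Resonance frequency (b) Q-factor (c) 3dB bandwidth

Step 1 — Resonance condition Im(Z)=0 gives ω₀ = 1/√(LC).
Step 2 — ω₀ = 1/√(0.00821·6.48e-07) = 1.371e+04 rad/s.
Step 3 — f₀ = ω₀/(2π) = 2182 Hz.
Step 4 — Series Q: Q = ω₀L/R = 1.371e+04·0.00821/49.5 = 2.274.
Step 5 — 3dB bandwidth: Δω = ω₀/Q = 6029 rad/s; BW = Δω/(2π) = 959.6 Hz.

(a) f₀ = 2182 Hz  (b) Q = 2.274  (c) BW = 959.6 Hz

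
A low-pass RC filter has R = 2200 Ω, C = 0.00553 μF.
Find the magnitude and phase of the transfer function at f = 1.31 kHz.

Step 1 — Angular frequency: ω = 2π·1310 = 8231 rad/s.
Step 2 — Transfer function: H(jω) = 1/(1 + jωRC).
Step 3 — Denominator: 1 + jωRC = 1 + j·8231·2200·5.53e-09 = 1 + j0.1001.
Step 4 — H = 0.9901 - j0.09914.
Step 5 — Magnitude: |H| = 0.995 (-0.0 dB); phase: φ = -5.7°.

|H| = 0.995 (-0.0 dB), φ = -5.7°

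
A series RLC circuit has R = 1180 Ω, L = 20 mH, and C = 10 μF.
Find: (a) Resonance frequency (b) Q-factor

Step 1 — Resonance condition Im(Z)=0 gives ω₀ = 1/√(LC).
Step 2 — ω₀ = 1/√(0.02·1e-05) = 2236 rad/s.
Step 3 — f₀ = ω₀/(2π) = 355.9 Hz.
Step 4 — Series Q: Q = ω₀L/R = 2236·0.02/1180 = 0.0379.

(a) f₀ = 355.9 Hz  (b) Q = 0.0379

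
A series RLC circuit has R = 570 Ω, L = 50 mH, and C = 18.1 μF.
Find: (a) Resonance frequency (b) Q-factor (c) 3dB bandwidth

Step 1 — Resonance condition Im(Z)=0 gives ω₀ = 1/√(LC).
Step 2 — ω₀ = 1/√(0.05·1.81e-05) = 1051 rad/s.
Step 3 — f₀ = ω₀/(2π) = 167.3 Hz.
Step 4 — Series Q: Q = ω₀L/R = 1051·0.05/570 = 0.09221.
Step 5 — 3dB bandwidth: Δω = ω₀/Q = 1.14e+04 rad/s; BW = Δω/(2π) = 1814 Hz.

(a) f₀ = 167.3 Hz  (b) Q = 0.09221  (c) BW = 1814 Hz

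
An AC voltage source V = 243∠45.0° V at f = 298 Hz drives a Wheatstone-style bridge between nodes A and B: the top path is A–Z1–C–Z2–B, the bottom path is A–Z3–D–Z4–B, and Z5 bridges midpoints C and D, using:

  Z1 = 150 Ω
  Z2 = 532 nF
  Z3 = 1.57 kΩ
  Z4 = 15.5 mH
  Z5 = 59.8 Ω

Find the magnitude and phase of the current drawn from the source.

Step 1 — Angular frequency: ω = 2π·f = 2π·298 = 1872 rad/s.
Step 2 — Component impedances:
  Z1: Z = R = 150 Ω
  Z2: Z = 1/(jωC) = -j/(ω·C) = 0 - j1004 Ω
  Z3: Z = R = 1570 Ω
  Z4: Z = jωL = j·1872·0.0155 = 0 + j29.02 Ω
  Z5: Z = R = 59.8 Ω
Step 3 — Bridge requires nodal analysis (the Z5 bridge couples midpoints C and D, so the two paths cannot be reduced to a simple series/parallel combination). Setting node B to ground and injecting 1 A at node A, the 3-node admittance system at A, C, D solves to V_A = Z_AB = 188.1 + j26.85 Ω = 190∠8.1° Ω.
Step 4 — Source phasor: V = 243∠45.0° V = 171.8 + j171.8 V.
Step 5 — Ohm's law: I = V / Z_total = (171.8 + j171.8) / (188.1 + j26.85) = 1.023 + j0.7675 A.
Step 6 — Convert to polar: |I| = 1.279 A, ∠I = 36.9°.

I = 1.279∠36.9° A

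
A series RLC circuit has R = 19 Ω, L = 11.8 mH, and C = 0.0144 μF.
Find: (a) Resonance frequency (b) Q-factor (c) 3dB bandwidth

Step 1 — Resonance condition Im(Z)=0 gives ω₀ = 1/√(LC).
Step 2 — ω₀ = 1/√(0.0118·1.44e-08) = 7.671e+04 rad/s.
Step 3 — f₀ = ω₀/(2π) = 1.221e+04 Hz.
Step 4 — Series Q: Q = ω₀L/R = 7.671e+04·0.0118/19 = 47.64.
Step 5 — 3dB bandwidth: Δω = ω₀/Q = 1610 rad/s; BW = Δω/(2π) = 256.3 Hz.

(a) f₀ = 1.221e+04 Hz  (b) Q = 47.64  (c) BW = 256.3 Hz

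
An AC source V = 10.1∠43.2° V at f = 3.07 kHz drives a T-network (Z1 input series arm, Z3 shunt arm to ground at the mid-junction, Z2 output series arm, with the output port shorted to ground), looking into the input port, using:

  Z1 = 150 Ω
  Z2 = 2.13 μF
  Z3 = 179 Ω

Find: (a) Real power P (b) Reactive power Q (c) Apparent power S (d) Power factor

Step 1 — Angular frequency: ω = 2π·f = 2π·3070 = 1.929e+04 rad/s.
Step 2 — Component impedances:
  Z1: Z = R = 150 Ω
  Z2: Z = 1/(jωC) = -j/(ω·C) = 0 - j24.34 Ω
  Z3: Z = R = 179 Ω
Step 3 — With the output port shorted to ground, the output series arm Z2 runs from the junction to ground; the shunt arm Z3 also runs from the junction to ground. They appear in parallel: Z3 || Z2 = 3.249 - j23.9 Ω.
Step 4 — Series with input arm Z1: Z_in = Z1 + (Z3 || Z2) = 153.2 - j23.9 Ω = 155.1∠-8.9° Ω.
Step 5 — Source phasor: V = 10.1∠43.2° V = 7.363 + j6.914 V.
Step 6 — Current: I = V / Z = 0.04003 + j0.05136 A = 0.06512∠52.1° A.
Step 7 — Complex power: S = V·I* = 0.6498 - j0.1013 VA.
Step 8 — Real power: P = Re(S) = 0.6498 W.
Step 9 — Reactive power: Q = Im(S) = -0.1013 VAR.
Step 10 — Apparent power: |S| = 0.6577 VA.
Step 11 — Power factor: PF = P/|S| = 0.9881 (leading).

(a) P = 0.6498 W  (b) Q = -0.1013 VAR  (c) S = 0.6577 VA  (d) PF = 0.9881 (leading)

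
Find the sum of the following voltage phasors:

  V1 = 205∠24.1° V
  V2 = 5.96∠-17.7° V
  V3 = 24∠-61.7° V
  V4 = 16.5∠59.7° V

Step 1 — Convert each phasor to rectangular form:
  V1 = 205·(cos(24.1°) + j·sin(24.1°)) = 187.1 + j83.71 V
  V2 = 5.96·(cos(-17.7°) + j·sin(-17.7°)) = 5.678 - j1.812 V
  V3 = 24·(cos(-61.7°) + j·sin(-61.7°)) = 11.38 - j21.13 V
  V4 = 16.5·(cos(59.7°) + j·sin(59.7°)) = 8.325 + j14.25 V
Step 2 — Sum components: V_total = 212.5 + j75.01 V.
Step 3 — Convert to polar: |V_total| = 225.4 V, ∠V_total = 19.4°.

V_total = 225.4∠19.4° V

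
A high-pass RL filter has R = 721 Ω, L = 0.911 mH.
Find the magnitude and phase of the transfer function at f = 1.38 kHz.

Step 1 — Angular frequency: ω = 2π·1380 = 8671 rad/s.
Step 2 — Transfer function: H(jω) = jωL/(R + jωL).
Step 3 — Numerator jωL = j·7.899; denominator R + jωL = 721 + j7.899.
Step 4 — H = 0.00012 + j0.01095.
Step 5 — Magnitude: |H| = 0.01096 (-39.2 dB); phase: φ = 89.4°.

|H| = 0.01096 (-39.2 dB), φ = 89.4°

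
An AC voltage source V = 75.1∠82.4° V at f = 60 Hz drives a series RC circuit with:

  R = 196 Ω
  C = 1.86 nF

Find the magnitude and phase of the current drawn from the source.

Step 1 — Angular frequency: ω = 2π·f = 2π·60 = 377 rad/s.
Step 2 — Component impedances:
  R: Z = R = 196 Ω
  C: Z = 1/(jωC) = -j/(ω·C) = 0 - j1.426e+06 Ω
Step 3 — Series combination: Z_total = R + C = 196 - j1.426e+06 Ω = 1.426e+06∠-90.0° Ω.
Step 4 — Source phasor: V = 75.1∠82.4° V = 9.932 + j74.44 V.
Step 5 — Ohm's law: I = V / Z_total = (9.932 + j74.44) / (196 - j1.426e+06) = -5.22e-05 + j6.972e-06 A.
Step 6 — Convert to polar: |I| = 5.266e-05 A, ∠I = 172.4°.

I = 5.266e-05∠172.4° A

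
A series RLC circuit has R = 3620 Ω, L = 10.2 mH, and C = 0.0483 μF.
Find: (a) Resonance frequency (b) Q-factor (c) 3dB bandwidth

Step 1 — Resonance condition Im(Z)=0 gives ω₀ = 1/√(LC).
Step 2 — ω₀ = 1/√(0.0102·4.83e-08) = 4.505e+04 rad/s.
Step 3 — f₀ = ω₀/(2π) = 7170 Hz.
Step 4 — Series Q: Q = ω₀L/R = 4.505e+04·0.0102/3620 = 0.1269.
Step 5 — 3dB bandwidth: Δω = ω₀/Q = 3.549e+05 rad/s; BW = Δω/(2π) = 5.648e+04 Hz.

(a) f₀ = 7170 Hz  (b) Q = 0.1269  (c) BW = 5.648e+04 Hz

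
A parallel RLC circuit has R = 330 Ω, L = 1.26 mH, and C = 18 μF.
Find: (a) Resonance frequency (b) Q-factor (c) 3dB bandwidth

Step 1 — Resonance: ω₀ = 1/√(LC) = 1/√(0.00126·1.8e-05) = 6640 rad/s.
Step 2 — f₀ = ω₀/(2π) = 1057 Hz.
Step 3 — Parallel Q: Q = R/(ω₀L) = 330/(6640·0.00126) = 39.44.
Step 4 — Bandwidth: Δω = ω₀/Q = 168.4 rad/s; BW = Δω/(2π) = 26.79 Hz.

(a) f₀ = 1057 Hz  (b) Q = 39.44  (c) BW = 26.79 Hz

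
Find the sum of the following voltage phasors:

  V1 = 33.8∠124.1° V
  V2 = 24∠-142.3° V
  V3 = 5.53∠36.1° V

Step 1 — Convert each phasor to rectangular form:
  V1 = 33.8·(cos(124.1°) + j·sin(124.1°)) = -18.95 + j27.99 V
  V2 = 24·(cos(-142.3°) + j·sin(-142.3°)) = -18.99 - j14.68 V
  V3 = 5.53·(cos(36.1°) + j·sin(36.1°)) = 4.468 + j3.258 V
Step 2 — Sum components: V_total = -33.47 + j16.57 V.
Step 3 — Convert to polar: |V_total| = 37.35 V, ∠V_total = 153.7°.

V_total = 37.35∠153.7° V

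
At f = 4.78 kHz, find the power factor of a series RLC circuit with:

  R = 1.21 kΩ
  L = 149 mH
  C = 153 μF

Step 1 — Angular frequency: ω = 2π·f = 2π·4780 = 3.003e+04 rad/s.
Step 2 — Component impedances:
  R: Z = R = 1210 Ω
  L: Z = jωL = j·3.003e+04·0.149 = 0 + j4475 Ω
  C: Z = 1/(jωC) = -j/(ω·C) = 0 - j0.2176 Ω
Step 3 — Series combination: Z_total = R + L + C = 1210 + j4475 Ω = 4636∠74.9° Ω.
Step 4 — Power factor: PF = cos(φ) = Re(Z)/|Z| = 1210/4636 = 0.261.
Step 5 — Type: Im(Z) = 4475 ⇒ lagging (phase φ = 74.9°).

PF = 0.261 (lagging, φ = 74.9°)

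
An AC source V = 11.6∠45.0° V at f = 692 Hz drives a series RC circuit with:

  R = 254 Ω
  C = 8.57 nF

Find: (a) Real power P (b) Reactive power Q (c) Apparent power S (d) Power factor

Step 1 — Angular frequency: ω = 2π·f = 2π·692 = 4348 rad/s.
Step 2 — Component impedances:
  R: Z = R = 254 Ω
  C: Z = 1/(jωC) = -j/(ω·C) = 0 - j2.684e+04 Ω
Step 3 — Series combination: Z_total = R + C = 254 - j2.684e+04 Ω = 2.684e+04∠-89.5° Ω.
Step 4 — Source phasor: V = 11.6∠45.0° V = 8.202 + j8.202 V.
Step 5 — Current: I = V / Z = -0.0003027 + j0.0003085 A = 0.0004322∠134.5° A.
Step 6 — Complex power: S = V·I* = 4.745e-05 - j0.005014 VA.
Step 7 — Real power: P = Re(S) = 4.745e-05 W.
Step 8 — Reactive power: Q = Im(S) = -0.005014 VAR.
Step 9 — Apparent power: |S| = 0.005014 VA.
Step 10 — Power factor: PF = P/|S| = 0.009464 (leading).

(a) P = 4.745e-05 W  (b) Q = -0.005014 VAR  (c) S = 0.005014 VA  (d) PF = 0.009464 (leading)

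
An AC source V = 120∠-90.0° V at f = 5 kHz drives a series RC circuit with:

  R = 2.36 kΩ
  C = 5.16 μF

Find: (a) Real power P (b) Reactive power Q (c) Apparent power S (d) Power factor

Step 1 — Angular frequency: ω = 2π·f = 2π·5000 = 3.142e+04 rad/s.
Step 2 — Component impedances:
  R: Z = R = 2360 Ω
  C: Z = 1/(jωC) = -j/(ω·C) = 0 - j6.169 Ω
Step 3 — Series combination: Z_total = R + C = 2360 - j6.169 Ω = 2360∠-0.1° Ω.
Step 4 — Source phasor: V = 120∠-90.0° V = 0 - j120 V.
Step 5 — Current: I = V / Z = 0.0001329 - j0.05085 A = 0.05085∠-89.9° A.
Step 6 — Complex power: S = V·I* = 6.102 - j0.01595 VA.
Step 7 — Real power: P = Re(S) = 6.102 W.
Step 8 — Reactive power: Q = Im(S) = -0.01595 VAR.
Step 9 — Apparent power: |S| = 6.102 VA.
Step 10 — Power factor: PF = P/|S| = 1 (leading).

(a) P = 6.102 W  (b) Q = -0.01595 VAR  (c) S = 6.102 VA  (d) PF = 1 (leading)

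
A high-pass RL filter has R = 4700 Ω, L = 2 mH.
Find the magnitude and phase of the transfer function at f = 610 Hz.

Step 1 — Angular frequency: ω = 2π·610 = 3833 rad/s.
Step 2 — Transfer function: H(jω) = jωL/(R + jωL).
Step 3 — Numerator jωL = j·7.665; denominator R + jωL = 4700 + j7.665.
Step 4 — H = 2.66e-06 + j0.001631.
Step 5 — Magnitude: |H| = 0.001631 (-55.8 dB); phase: φ = 89.9°.

|H| = 0.001631 (-55.8 dB), φ = 89.9°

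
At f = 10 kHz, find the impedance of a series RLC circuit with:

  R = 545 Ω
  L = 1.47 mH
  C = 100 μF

Step 1 — Angular frequency: ω = 2π·f = 2π·1e+04 = 6.283e+04 rad/s.
Step 2 — Component impedances:
  R: Z = R = 545 Ω
  L: Z = jωL = j·6.283e+04·0.00147 = 0 + j92.36 Ω
  C: Z = 1/(jωC) = -j/(ω·C) = 0 - j0.1592 Ω
Step 3 — Series combination: Z_total = R + L + C = 545 + j92.2 Ω = 552.7∠9.6° Ω.

Z = 545 + j92.2 Ω = 552.7∠9.6° Ω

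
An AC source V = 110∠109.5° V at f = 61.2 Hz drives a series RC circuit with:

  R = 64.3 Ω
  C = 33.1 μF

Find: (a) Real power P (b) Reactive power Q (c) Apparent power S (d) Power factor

Step 1 — Angular frequency: ω = 2π·f = 2π·61.2 = 384.5 rad/s.
Step 2 — Component impedances:
  R: Z = R = 64.3 Ω
  C: Z = 1/(jωC) = -j/(ω·C) = 0 - j78.57 Ω
Step 3 — Series combination: Z_total = R + C = 64.3 - j78.57 Ω = 101.5∠-50.7° Ω.
Step 4 — Source phasor: V = 110∠109.5° V = -36.72 + j103.7 V.
Step 5 — Current: I = V / Z = -1.019 + j0.367 A = 1.083∠160.2° A.
Step 6 — Complex power: S = V·I* = 75.48 - j92.23 VA.
Step 7 — Real power: P = Re(S) = 75.48 W.
Step 8 — Reactive power: Q = Im(S) = -92.23 VAR.
Step 9 — Apparent power: |S| = 119.2 VA.
Step 10 — Power factor: PF = P/|S| = 0.6333 (leading).

(a) P = 75.48 W  (b) Q = -92.23 VAR  (c) S = 119.2 VA  (d) PF = 0.6333 (leading)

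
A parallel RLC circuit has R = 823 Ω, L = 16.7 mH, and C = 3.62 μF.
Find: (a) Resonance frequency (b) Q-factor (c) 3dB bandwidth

Step 1 — Resonance: ω₀ = 1/√(LC) = 1/√(0.0167·3.62e-06) = 4067 rad/s.
Step 2 — f₀ = ω₀/(2π) = 647.3 Hz.
Step 3 — Parallel Q: Q = R/(ω₀L) = 823/(4067·0.0167) = 12.12.
Step 4 — Bandwidth: Δω = ω₀/Q = 335.7 rad/s; BW = Δω/(2π) = 53.42 Hz.

(a) f₀ = 647.3 Hz  (b) Q = 12.12  (c) BW = 53.42 Hz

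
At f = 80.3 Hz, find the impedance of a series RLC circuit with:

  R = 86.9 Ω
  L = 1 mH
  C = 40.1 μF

Step 1 — Angular frequency: ω = 2π·f = 2π·80.3 = 504.5 rad/s.
Step 2 — Component impedances:
  R: Z = R = 86.9 Ω
  L: Z = jωL = j·504.5·0.001 = 0 + j0.5045 Ω
  C: Z = 1/(jωC) = -j/(ω·C) = 0 - j49.43 Ω
Step 3 — Series combination: Z_total = R + L + C = 86.9 - j48.92 Ω = 99.72∠-29.4° Ω.

Z = 86.9 - j48.92 Ω = 99.72∠-29.4° Ω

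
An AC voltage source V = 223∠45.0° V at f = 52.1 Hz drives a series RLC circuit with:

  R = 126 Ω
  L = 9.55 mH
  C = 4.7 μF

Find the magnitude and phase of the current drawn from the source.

Step 1 — Angular frequency: ω = 2π·f = 2π·52.1 = 327.4 rad/s.
Step 2 — Component impedances:
  R: Z = R = 126 Ω
  L: Z = jωL = j·327.4·0.00955 = 0 + j3.126 Ω
  C: Z = 1/(jωC) = -j/(ω·C) = 0 - j650 Ω
Step 3 — Series combination: Z_total = R + L + C = 126 - j646.8 Ω = 659∠-79.0° Ω.
Step 4 — Source phasor: V = 223∠45.0° V = 157.7 + j157.7 V.
Step 5 — Ohm's law: I = V / Z_total = (157.7 + j157.7) / (126 - j646.8) = -0.1891 + j0.2806 A.
Step 6 — Convert to polar: |I| = 0.3384 A, ∠I = 124.0°.

I = 0.3384∠124.0° A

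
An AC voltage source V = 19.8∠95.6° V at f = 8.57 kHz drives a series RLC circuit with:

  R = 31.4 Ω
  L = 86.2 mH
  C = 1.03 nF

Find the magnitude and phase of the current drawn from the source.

Step 1 — Angular frequency: ω = 2π·f = 2π·8570 = 5.385e+04 rad/s.
Step 2 — Component impedances:
  R: Z = R = 31.4 Ω
  L: Z = jωL = j·5.385e+04·0.0862 = 0 + j4642 Ω
  C: Z = 1/(jωC) = -j/(ω·C) = 0 - j1.803e+04 Ω
Step 3 — Series combination: Z_total = R + L + C = 31.4 - j1.339e+04 Ω = 1.339e+04∠-89.9° Ω.
Step 4 — Source phasor: V = 19.8∠95.6° V = -1.932 + j19.71 V.
Step 5 — Ohm's law: I = V / Z_total = (-1.932 + j19.71) / (31.4 - j1.339e+04) = -0.001472 - j0.0001409 A.
Step 6 — Convert to polar: |I| = 0.001479 A, ∠I = -174.5°.

I = 0.001479∠-174.5° A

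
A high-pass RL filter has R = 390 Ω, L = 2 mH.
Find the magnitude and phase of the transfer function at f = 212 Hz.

Step 1 — Angular frequency: ω = 2π·212 = 1332 rad/s.
Step 2 — Transfer function: H(jω) = jωL/(R + jωL).
Step 3 — Numerator jωL = j·2.664; denominator R + jωL = 390 + j2.664.
Step 4 — H = 4.666e-05 + j0.006831.
Step 5 — Magnitude: |H| = 0.006831 (-43.3 dB); phase: φ = 89.6°.

|H| = 0.006831 (-43.3 dB), φ = 89.6°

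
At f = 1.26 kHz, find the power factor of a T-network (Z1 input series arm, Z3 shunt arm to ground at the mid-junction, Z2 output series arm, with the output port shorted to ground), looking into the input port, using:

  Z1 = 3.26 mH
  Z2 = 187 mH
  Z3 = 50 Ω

Step 1 — Angular frequency: ω = 2π·f = 2π·1260 = 7917 rad/s.
Step 2 — Component impedances:
  Z1: Z = jωL = j·7917·0.00326 = 0 + j25.81 Ω
  Z2: Z = jωL = j·7917·0.187 = 0 + j1480 Ω
  Z3: Z = R = 50 Ω
Step 3 — With the output port shorted to ground, the output series arm Z2 runs from the junction to ground; the shunt arm Z3 also runs from the junction to ground. They appear in parallel: Z3 || Z2 = 49.94 + j1.687 Ω.
Step 4 — Series with input arm Z1: Z_in = Z1 + (Z3 || Z2) = 49.94 + j27.5 Ω = 57.01∠28.8° Ω.
Step 5 — Power factor: PF = cos(φ) = Re(Z)/|Z| = 49.94/57.01 = 0.876.
Step 6 — Type: Im(Z) = 27.5 ⇒ lagging (phase φ = 28.8°).

PF = 0.876 (lagging, φ = 28.8°)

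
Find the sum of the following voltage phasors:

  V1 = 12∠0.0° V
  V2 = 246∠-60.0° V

Step 1 — Convert each phasor to rectangular form:
  V1 = 12·(cos(0.0°) + j·sin(0.0°)) = 12 V
  V2 = 246·(cos(-60.0°) + j·sin(-60.0°)) = 123 - j213 V
Step 2 — Sum components: V_total = 135 - j213 V.
Step 3 — Convert to polar: |V_total| = 252.2 V, ∠V_total = -57.6°.

V_total = 252.2∠-57.6° V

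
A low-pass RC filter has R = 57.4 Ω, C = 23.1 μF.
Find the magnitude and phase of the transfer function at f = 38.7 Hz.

Step 1 — Angular frequency: ω = 2π·38.7 = 243.2 rad/s.
Step 2 — Transfer function: H(jω) = 1/(1 + jωRC).
Step 3 — Denominator: 1 + jωRC = 1 + j·243.2·57.4·2.31e-05 = 1 + j0.3224.
Step 4 — H = 0.9058 - j0.2921.
Step 5 — Magnitude: |H| = 0.9518 (-0.4 dB); phase: φ = -17.9°.

|H| = 0.9518 (-0.4 dB), φ = -17.9°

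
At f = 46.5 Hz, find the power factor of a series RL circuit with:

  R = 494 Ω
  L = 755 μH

Step 1 — Angular frequency: ω = 2π·f = 2π·46.5 = 292.2 rad/s.
Step 2 — Component impedances:
  R: Z = R = 494 Ω
  L: Z = jωL = j·292.2·0.000755 = 0 + j0.2206 Ω
Step 3 — Series combination: Z_total = R + L = 494 + j0.2206 Ω = 494∠0.0° Ω.
Step 4 — Power factor: PF = cos(φ) = Re(Z)/|Z| = 494/494 = 1.
Step 5 — Type: Im(Z) = 0.2206 ⇒ lagging (phase φ = 0.0°).

PF = 1 (lagging, φ = 0.0°)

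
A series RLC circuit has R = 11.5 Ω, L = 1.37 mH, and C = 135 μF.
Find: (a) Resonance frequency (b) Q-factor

Step 1 — Resonance condition Im(Z)=0 gives ω₀ = 1/√(LC).
Step 2 — ω₀ = 1/√(0.00137·0.000135) = 2325 rad/s.
Step 3 — f₀ = ω₀/(2π) = 370.1 Hz.
Step 4 — Series Q: Q = ω₀L/R = 2325·0.00137/11.5 = 0.277.

(a) f₀ = 370.1 Hz  (b) Q = 0.277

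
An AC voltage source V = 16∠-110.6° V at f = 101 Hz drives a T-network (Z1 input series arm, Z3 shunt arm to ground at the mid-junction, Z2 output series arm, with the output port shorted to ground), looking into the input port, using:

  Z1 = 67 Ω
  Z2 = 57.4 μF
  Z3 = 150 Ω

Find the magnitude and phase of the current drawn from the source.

Step 1 — Angular frequency: ω = 2π·f = 2π·101 = 634.6 rad/s.
Step 2 — Component impedances:
  Z1: Z = R = 67 Ω
  Z2: Z = 1/(jωC) = -j/(ω·C) = 0 - j27.45 Ω
  Z3: Z = R = 150 Ω
Step 3 — With the output port shorted to ground, the output series arm Z2 runs from the junction to ground; the shunt arm Z3 also runs from the junction to ground. They appear in parallel: Z3 || Z2 = 4.862 - j26.56 Ω.
Step 4 — Series with input arm Z1: Z_in = Z1 + (Z3 || Z2) = 71.86 - j26.56 Ω = 76.61∠-20.3° Ω.
Step 5 — Source phasor: V = 16∠-110.6° V = -5.629 - j14.98 V.
Step 6 — Ohm's law: I = V / Z_total = (-5.629 - j14.98) / (71.86 - j26.56) = -0.001143 - j0.2088 A.
Step 7 — Convert to polar: |I| = 0.2088 A, ∠I = -90.3°.

I = 0.2088∠-90.3° A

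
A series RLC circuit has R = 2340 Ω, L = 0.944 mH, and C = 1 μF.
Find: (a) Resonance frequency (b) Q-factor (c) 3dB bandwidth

Step 1 — Resonance condition Im(Z)=0 gives ω₀ = 1/√(LC).
Step 2 — ω₀ = 1/√(0.000944·1e-06) = 3.255e+04 rad/s.
Step 3 — f₀ = ω₀/(2π) = 5180 Hz.
Step 4 — Series Q: Q = ω₀L/R = 3.255e+04·0.000944/2340 = 0.01313.
Step 5 — 3dB bandwidth: Δω = ω₀/Q = 2.479e+06 rad/s; BW = Δω/(2π) = 3.945e+05 Hz.

(a) f₀ = 5180 Hz  (b) Q = 0.01313  (c) BW = 3.945e+05 Hz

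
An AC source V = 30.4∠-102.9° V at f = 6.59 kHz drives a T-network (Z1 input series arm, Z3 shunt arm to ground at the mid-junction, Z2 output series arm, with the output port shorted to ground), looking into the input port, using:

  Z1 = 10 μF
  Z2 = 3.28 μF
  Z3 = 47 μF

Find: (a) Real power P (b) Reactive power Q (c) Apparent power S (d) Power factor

Step 1 — Angular frequency: ω = 2π·f = 2π·6590 = 4.141e+04 rad/s.
Step 2 — Component impedances:
  Z1: Z = 1/(jωC) = -j/(ω·C) = 0 - j2.415 Ω
  Z2: Z = 1/(jωC) = -j/(ω·C) = 0 - j7.363 Ω
  Z3: Z = 1/(jωC) = -j/(ω·C) = 0 - j0.5139 Ω
Step 3 — With the output port shorted to ground, the output series arm Z2 runs from the junction to ground; the shunt arm Z3 also runs from the junction to ground. They appear in parallel: Z3 || Z2 = 0 - j0.4803 Ω.
Step 4 — Series with input arm Z1: Z_in = Z1 + (Z3 || Z2) = 0 - j2.895 Ω = 2.895∠-90.0° Ω.
Step 5 — Source phasor: V = 30.4∠-102.9° V = -6.787 - j29.63 V.
Step 6 — Current: I = V / Z = 10.23 - j2.344 A = 10.5∠-12.9° A.
Step 7 — Complex power: S = V·I* = 0 - j319.2 VA.
Step 8 — Real power: P = Re(S) = 0 W.
Step 9 — Reactive power: Q = Im(S) = -319.2 VAR.
Step 10 — Apparent power: |S| = 319.2 VA.
Step 11 — Power factor: PF = P/|S| = 0 (leading).

(a) P = 0 W  (b) Q = -319.2 VAR  (c) S = 319.2 VA  (d) PF = 0 (leading)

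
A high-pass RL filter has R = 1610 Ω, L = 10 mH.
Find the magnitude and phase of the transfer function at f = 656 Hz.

Step 1 — Angular frequency: ω = 2π·656 = 4122 rad/s.
Step 2 — Transfer function: H(jω) = jωL/(R + jωL).
Step 3 — Numerator jωL = j·41.22; denominator R + jωL = 1610 + j41.22.
Step 4 — H = 0.000655 + j0.02558.
Step 5 — Magnitude: |H| = 0.02559 (-31.8 dB); phase: φ = 88.5°.

|H| = 0.02559 (-31.8 dB), φ = 88.5°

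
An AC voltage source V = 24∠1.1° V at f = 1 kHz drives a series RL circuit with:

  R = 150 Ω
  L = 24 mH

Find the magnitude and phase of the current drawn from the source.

Step 1 — Angular frequency: ω = 2π·f = 2π·1000 = 6283 rad/s.
Step 2 — Component impedances:
  R: Z = R = 150 Ω
  L: Z = jωL = j·6283·0.024 = 0 + j150.8 Ω
Step 3 — Series combination: Z_total = R + L = 150 + j150.8 Ω = 212.7∠45.2° Ω.
Step 4 — Source phasor: V = 24∠1.1° V = 24 + j0.4607 V.
Step 5 — Ohm's law: I = V / Z_total = (24 + j0.4607) / (150 + j150.8) = 0.0811 - j0.07846 A.
Step 6 — Convert to polar: |I| = 0.1128 A, ∠I = -44.1°.

I = 0.1128∠-44.1° A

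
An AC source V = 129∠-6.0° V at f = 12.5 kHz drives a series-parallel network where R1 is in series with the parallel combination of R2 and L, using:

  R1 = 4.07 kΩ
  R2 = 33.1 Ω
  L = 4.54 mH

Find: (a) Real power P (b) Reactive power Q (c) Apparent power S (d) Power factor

Step 1 — Angular frequency: ω = 2π·f = 2π·1.25e+04 = 7.854e+04 rad/s.
Step 2 — Component impedances:
  R1: Z = R = 4070 Ω
  R2: Z = R = 33.1 Ω
  L: Z = jωL = j·7.854e+04·0.00454 = 0 + j356.6 Ω
Step 3 — Parallel branch: R2 || L = 1/(1/R2 + 1/L) = 32.82 + j3.046 Ω.
Step 4 — Series with R1: Z_total = R1 + (R2 || L) = 4103 + j3.046 Ω = 4103∠0.0° Ω.
Step 5 — Source phasor: V = 129∠-6.0° V = 128.3 - j13.48 V.
Step 6 — Current: I = V / Z = 0.03127 - j0.00331 A = 0.03144∠-6.0° A.
Step 7 — Complex power: S = V·I* = 4.056 + j0.003012 VA.
Step 8 — Real power: P = Re(S) = 4.056 W.
Step 9 — Reactive power: Q = Im(S) = 0.003012 VAR.
Step 10 — Apparent power: |S| = 4.056 VA.
Step 11 — Power factor: PF = P/|S| = 1 (lagging).

(a) P = 4.056 W  (b) Q = 0.003012 VAR  (c) S = 4.056 VA  (d) PF = 1 (lagging)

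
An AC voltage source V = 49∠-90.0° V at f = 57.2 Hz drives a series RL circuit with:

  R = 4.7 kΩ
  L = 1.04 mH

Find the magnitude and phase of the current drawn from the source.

Step 1 — Angular frequency: ω = 2π·f = 2π·57.2 = 359.4 rad/s.
Step 2 — Component impedances:
  R: Z = R = 4700 Ω
  L: Z = jωL = j·359.4·0.00104 = 0 + j0.3738 Ω
Step 3 — Series combination: Z_total = R + L = 4700 + j0.3738 Ω = 4700∠0.0° Ω.
Step 4 — Source phasor: V = 49∠-90.0° V = 0 - j49 V.
Step 5 — Ohm's law: I = V / Z_total = (0 - j49) / (4700 + j0.3738) = -8.291e-07 - j0.01043 A.
Step 6 — Convert to polar: |I| = 0.01043 A, ∠I = -90.0°.

I = 0.01043∠-90.0° A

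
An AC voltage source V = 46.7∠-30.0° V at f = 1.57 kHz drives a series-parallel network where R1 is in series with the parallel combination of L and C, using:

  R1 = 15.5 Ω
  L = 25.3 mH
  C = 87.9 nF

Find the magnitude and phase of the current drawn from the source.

Step 1 — Angular frequency: ω = 2π·f = 2π·1570 = 9865 rad/s.
Step 2 — Component impedances:
  R1: Z = R = 15.5 Ω
  L: Z = jωL = j·9865·0.0253 = 0 + j249.6 Ω
  C: Z = 1/(jωC) = -j/(ω·C) = 0 - j1153 Ω
Step 3 — Parallel branch: L || C = 1/(1/L + 1/C) = 0 + j318.5 Ω.
Step 4 — Series with R1: Z_total = R1 + (L || C) = 15.5 + j318.5 Ω = 318.9∠87.2° Ω.
Step 5 — Source phasor: V = 46.7∠-30.0° V = 40.44 - j23.35 V.
Step 6 — Ohm's law: I = V / Z_total = (40.44 - j23.35) / (15.5 + j318.5) = -0.06697 - j0.1302 A.
Step 7 — Convert to polar: |I| = 0.1465 A, ∠I = -117.2°.

I = 0.1465∠-117.2° A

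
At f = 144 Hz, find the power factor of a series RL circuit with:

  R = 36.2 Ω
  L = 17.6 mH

Step 1 — Angular frequency: ω = 2π·f = 2π·144 = 904.8 rad/s.
Step 2 — Component impedances:
  R: Z = R = 36.2 Ω
  L: Z = jωL = j·904.8·0.0176 = 0 + j15.92 Ω
Step 3 — Series combination: Z_total = R + L = 36.2 + j15.92 Ω = 39.55∠23.7° Ω.
Step 4 — Power factor: PF = cos(φ) = Re(Z)/|Z| = 36.2/39.5477 = 0.9154.
Step 5 — Type: Im(Z) = 15.92 ⇒ lagging (phase φ = 23.7°).

PF = 0.9154 (lagging, φ = 23.7°)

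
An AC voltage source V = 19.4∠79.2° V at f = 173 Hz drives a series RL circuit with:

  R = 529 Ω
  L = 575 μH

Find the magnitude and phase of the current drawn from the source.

Step 1 — Angular frequency: ω = 2π·f = 2π·173 = 1087 rad/s.
Step 2 — Component impedances:
  R: Z = R = 529 Ω
  L: Z = jωL = j·1087·0.000575 = 0 + j0.625 Ω
Step 3 — Series combination: Z_total = R + L = 529 + j0.625 Ω = 529∠0.1° Ω.
Step 4 — Source phasor: V = 19.4∠79.2° V = 3.635 + j19.06 V.
Step 5 — Ohm's law: I = V / Z_total = (3.635 + j19.06) / (529 + j0.625) = 0.006914 + j0.03602 A.
Step 6 — Convert to polar: |I| = 0.03667 A, ∠I = 79.1°.

I = 0.03667∠79.1° A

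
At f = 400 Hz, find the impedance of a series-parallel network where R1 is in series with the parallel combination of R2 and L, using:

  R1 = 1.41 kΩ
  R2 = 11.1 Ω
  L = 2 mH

Step 1 — Angular frequency: ω = 2π·f = 2π·400 = 2513 rad/s.
Step 2 — Component impedances:
  R1: Z = R = 1410 Ω
  R2: Z = R = 11.1 Ω
  L: Z = jωL = j·2513·0.002 = 0 + j5.027 Ω
Step 3 — Parallel branch: R2 || L = 1/(1/R2 + 1/L) = 1.889 + j4.171 Ω.
Step 4 — Series with R1: Z_total = R1 + (R2 || L) = 1412 + j4.171 Ω = 1412∠0.2° Ω.

Z = 1412 + j4.171 Ω = 1412∠0.2° Ω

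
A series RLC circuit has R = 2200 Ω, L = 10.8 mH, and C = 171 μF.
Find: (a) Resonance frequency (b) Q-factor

Step 1 — Resonance condition Im(Z)=0 gives ω₀ = 1/√(LC).
Step 2 — ω₀ = 1/√(0.0108·0.000171) = 735.9 rad/s.
Step 3 — f₀ = ω₀/(2π) = 117.1 Hz.
Step 4 — Series Q: Q = ω₀L/R = 735.9·0.0108/2200 = 0.003612.

(a) f₀ = 117.1 Hz  (b) Q = 0.003612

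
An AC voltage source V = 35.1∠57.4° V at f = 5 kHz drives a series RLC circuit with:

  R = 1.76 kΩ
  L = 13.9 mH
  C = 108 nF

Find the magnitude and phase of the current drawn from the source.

Step 1 — Angular frequency: ω = 2π·f = 2π·5000 = 3.142e+04 rad/s.
Step 2 — Component impedances:
  R: Z = R = 1760 Ω
  L: Z = jωL = j·3.142e+04·0.0139 = 0 + j436.7 Ω
  C: Z = 1/(jωC) = -j/(ω·C) = 0 - j294.7 Ω
Step 3 — Series combination: Z_total = R + L + C = 1760 + j142 Ω = 1766∠4.6° Ω.
Step 4 — Source phasor: V = 35.1∠57.4° V = 18.91 + j29.57 V.
Step 5 — Ohm's law: I = V / Z_total = (18.91 + j29.57) / (1760 + j142) = 0.01202 + j0.01583 A.
Step 6 — Convert to polar: |I| = 0.01988 A, ∠I = 52.8°.

I = 0.01988∠52.8° A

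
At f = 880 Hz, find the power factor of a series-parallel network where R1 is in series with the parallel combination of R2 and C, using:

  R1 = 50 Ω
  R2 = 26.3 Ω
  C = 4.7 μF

Step 1 — Angular frequency: ω = 2π·f = 2π·880 = 5529 rad/s.
Step 2 — Component impedances:
  R1: Z = R = 50 Ω
  R2: Z = R = 26.3 Ω
  C: Z = 1/(jωC) = -j/(ω·C) = 0 - j38.48 Ω
Step 3 — Parallel branch: R2 || C = 1/(1/R2 + 1/C) = 17.93 - j12.25 Ω.
Step 4 — Series with R1: Z_total = R1 + (R2 || C) = 67.93 - j12.25 Ω = 69.02∠-10.2° Ω.
Step 5 — Power factor: PF = cos(φ) = Re(Z)/|Z| = 67.926/69.022 = 0.9841.
Step 6 — Type: Im(Z) = -12.25 ⇒ leading (phase φ = -10.2°).

PF = 0.9841 (leading, φ = -10.2°)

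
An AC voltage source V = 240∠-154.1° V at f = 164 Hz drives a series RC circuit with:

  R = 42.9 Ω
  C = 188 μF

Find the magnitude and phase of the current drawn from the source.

Step 1 — Angular frequency: ω = 2π·f = 2π·164 = 1030 rad/s.
Step 2 — Component impedances:
  R: Z = R = 42.9 Ω
  C: Z = 1/(jωC) = -j/(ω·C) = 0 - j5.162 Ω
Step 3 — Series combination: Z_total = R + C = 42.9 - j5.162 Ω = 43.21∠-6.9° Ω.
Step 4 — Source phasor: V = 240∠-154.1° V = -215.9 - j104.8 V.
Step 5 — Ohm's law: I = V / Z_total = (-215.9 - j104.8) / (42.9 - j5.162) = -4.671 - j3.006 A.
Step 6 — Convert to polar: |I| = 5.554 A, ∠I = -147.2°.

I = 5.554∠-147.2° A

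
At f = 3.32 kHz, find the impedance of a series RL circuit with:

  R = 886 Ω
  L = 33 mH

Step 1 — Angular frequency: ω = 2π·f = 2π·3320 = 2.086e+04 rad/s.
Step 2 — Component impedances:
  R: Z = R = 886 Ω
  L: Z = jωL = j·2.086e+04·0.033 = 0 + j688.4 Ω
Step 3 — Series combination: Z_total = R + L = 886 + j688.4 Ω = 1122∠37.8° Ω.

Z = 886 + j688.4 Ω = 1122∠37.8° Ω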